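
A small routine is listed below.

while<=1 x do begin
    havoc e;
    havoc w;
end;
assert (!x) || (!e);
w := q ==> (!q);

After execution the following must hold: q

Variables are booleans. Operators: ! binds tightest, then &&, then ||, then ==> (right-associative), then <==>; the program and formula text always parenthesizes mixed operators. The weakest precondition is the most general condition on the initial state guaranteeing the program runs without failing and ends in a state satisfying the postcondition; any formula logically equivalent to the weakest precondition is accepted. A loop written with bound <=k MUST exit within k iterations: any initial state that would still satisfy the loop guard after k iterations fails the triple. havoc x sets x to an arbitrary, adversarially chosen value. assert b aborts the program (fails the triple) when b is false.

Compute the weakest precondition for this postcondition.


Working backward. After the program, q must hold.
Before w := q ==> (!q): q
Before assert (!x) || (!e): ((!x) || (!e)) && q
Before the loop (bound <=1), unroll the exhaustion recursion (WP_0 = exit-now case; WP_j = one more guarded iteration, up to j = 1):
  WP_0: (!x) && ((!x) || (!e)) && q
  WP_1: (x ==> ((!x) && q)) && ((!x) ==> (((!x) || (!e)) && q))
So before the loop: (x ==> ((!x) && q)) && ((!x) ==> (((!x) || (!e)) && q))
Answer: WP = (x ==> ((!x) && q)) && ((!x) ==> (((!x) || (!e)) && q))


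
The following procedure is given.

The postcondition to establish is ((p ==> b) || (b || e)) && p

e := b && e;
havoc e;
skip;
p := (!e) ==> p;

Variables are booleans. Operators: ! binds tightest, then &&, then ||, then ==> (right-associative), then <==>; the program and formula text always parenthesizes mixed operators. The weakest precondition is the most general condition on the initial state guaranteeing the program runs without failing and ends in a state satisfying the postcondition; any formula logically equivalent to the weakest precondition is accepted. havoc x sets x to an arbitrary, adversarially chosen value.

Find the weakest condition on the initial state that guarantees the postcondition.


Working backward. After the program, the postcondition ((p ==> b) || (b || e)) && p must hold; in canonical form it is ((p ==> b) || b || e) && p.
Before p := (!e) ==> p: ((((!e) ==> p) ==> b) || b || e) && ((!e) ==> p)
Before skip: ((((!e) ==> p) ==> b) || b || e) && ((!e) ==> p)
Before havoc e: ((p ==> b) || b) && p
Before e := b && e: ((p ==> b) || b) && p
Answer: WP = ((p ==> b) || b) && p


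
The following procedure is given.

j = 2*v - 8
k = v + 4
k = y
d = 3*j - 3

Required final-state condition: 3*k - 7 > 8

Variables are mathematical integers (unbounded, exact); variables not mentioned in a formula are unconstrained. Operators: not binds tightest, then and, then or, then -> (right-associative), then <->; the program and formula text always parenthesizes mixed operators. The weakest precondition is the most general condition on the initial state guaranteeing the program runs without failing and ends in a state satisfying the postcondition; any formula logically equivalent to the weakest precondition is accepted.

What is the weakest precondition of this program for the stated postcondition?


Working backward. After the program, the postcondition 3*k - 7 > 8 must hold; in canonical form it is 3*k > 15.
Before d := 3*j - 3: 3*k > 15
Before k := y: 3*y > 15
Before k := v + 4: 3*y > 15
Before j := 2*v - 8: 3*y > 15
Answer: WP = 3*y > 15


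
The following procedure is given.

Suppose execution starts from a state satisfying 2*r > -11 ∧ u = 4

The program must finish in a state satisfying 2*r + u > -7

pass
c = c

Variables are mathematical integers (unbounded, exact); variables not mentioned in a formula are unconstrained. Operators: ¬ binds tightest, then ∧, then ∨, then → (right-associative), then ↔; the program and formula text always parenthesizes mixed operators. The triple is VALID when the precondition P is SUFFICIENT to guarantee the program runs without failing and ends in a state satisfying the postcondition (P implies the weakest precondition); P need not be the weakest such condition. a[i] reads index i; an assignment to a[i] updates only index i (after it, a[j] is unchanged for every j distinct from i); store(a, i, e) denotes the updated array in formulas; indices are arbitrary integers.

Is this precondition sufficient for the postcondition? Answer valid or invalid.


Working backward. After the program, 2*r + u > -7 must hold.
Before c := c: 2*r + u > -7
Before skip: 2*r + u > -7
The weakest precondition is 2*r + u > -7.
Check whether 2*r > -11 ∧ u = 4 implies it.
Every state satisfying the precondition satisfies the weakest precondition: the implication holds.
Answer: valid


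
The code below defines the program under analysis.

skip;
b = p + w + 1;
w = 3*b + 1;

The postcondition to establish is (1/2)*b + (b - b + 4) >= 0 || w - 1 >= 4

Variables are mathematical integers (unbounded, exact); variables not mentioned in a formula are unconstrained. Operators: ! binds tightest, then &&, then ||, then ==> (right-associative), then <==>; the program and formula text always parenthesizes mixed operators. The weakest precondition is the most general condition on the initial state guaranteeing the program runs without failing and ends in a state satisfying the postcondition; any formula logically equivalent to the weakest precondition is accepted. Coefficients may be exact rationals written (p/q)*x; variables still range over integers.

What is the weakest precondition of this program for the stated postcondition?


Working backward. After the program, the postcondition (1/2)*b + (b - b + 4) >= 0 || w - 1 >= 4 must hold; in canonical form it is (1/2)*b >= -4 || w >= 5.
Before w := 3*b + 1: (1/2)*b >= -4 || 3*b >= 4
Before b := p + w + 1: (1/2)*p + (1/2)*w >= -9/2 || 3*p + 3*w >= 1
Before skip: (1/2)*p + (1/2)*w >= -9/2 || 3*p + 3*w >= 1
Answer: WP = (1/2)*p + (1/2)*w >= -9/2 || 3*p + 3*w >= 1


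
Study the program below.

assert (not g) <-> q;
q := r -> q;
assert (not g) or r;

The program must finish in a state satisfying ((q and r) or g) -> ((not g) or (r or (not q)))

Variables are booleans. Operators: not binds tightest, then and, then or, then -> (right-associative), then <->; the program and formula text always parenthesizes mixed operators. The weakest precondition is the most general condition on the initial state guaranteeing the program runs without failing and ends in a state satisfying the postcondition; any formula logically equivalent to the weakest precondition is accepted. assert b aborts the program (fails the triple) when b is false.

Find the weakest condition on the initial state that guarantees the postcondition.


Working backward. After the program, the postcondition ((q and r) or g) -> ((not g) or (r or (not q))) must hold; in canonical form it is ((q and r) or g) -> ((not g) or r or (not q)).
Before assert (not g) or r: ((not g) or r) and (((q and r) or g) -> ((not g) or r or (not q)))
Before q := r -> q: ((not g) or r) and ((((r -> q) and r) or g) -> ((not g) or r or (not (r -> q))))
Before assert (not g) <-> q: ((not g) <-> q) and ((not g) or r) and ((((r -> q) and r) or g) -> ((not g) or r or (not (r -> q))))
Answer: WP = ((not g) <-> q) and ((not g) or r) and ((((r -> q) and r) or g) -> ((not g) or r or (not (r -> q))))


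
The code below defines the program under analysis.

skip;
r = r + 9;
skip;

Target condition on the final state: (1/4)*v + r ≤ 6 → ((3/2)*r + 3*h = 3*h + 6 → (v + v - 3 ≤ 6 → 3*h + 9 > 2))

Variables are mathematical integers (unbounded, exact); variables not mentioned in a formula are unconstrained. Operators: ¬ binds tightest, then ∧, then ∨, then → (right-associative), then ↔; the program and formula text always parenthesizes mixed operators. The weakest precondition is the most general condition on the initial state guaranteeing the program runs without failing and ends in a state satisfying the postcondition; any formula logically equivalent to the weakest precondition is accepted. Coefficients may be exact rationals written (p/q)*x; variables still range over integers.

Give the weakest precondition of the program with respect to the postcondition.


Working backward. After the program, the postcondition (1/4)*v + r ≤ 6 → ((3/2)*r + 3*h = 3*h + 6 → (v + v - 3 ≤ 6 → 3*h + 9 > 2)) must hold; in canonical form it is r + (1/4)*v ≤ 6 → ((3/2)*r = 6 → (2*v ≤ 9 → 3*h > -7)).
Before skip: r + (1/4)*v ≤ 6 → ((3/2)*r = 6 → (2*v ≤ 9 → 3*h > -7))
Before r := r + 9: r + (1/4)*v ≤ -3 → ((3/2)*r = -15/2 → (2*v ≤ 9 → 3*h > -7))
Before skip: r + (1/4)*v ≤ -3 → ((3/2)*r = -15/2 → (2*v ≤ 9 → 3*h > -7))
Answer: WP = r + (1/4)*v ≤ -3 → ((3/2)*r = -15/2 → (2*v ≤ 9 → 3*h > -7))


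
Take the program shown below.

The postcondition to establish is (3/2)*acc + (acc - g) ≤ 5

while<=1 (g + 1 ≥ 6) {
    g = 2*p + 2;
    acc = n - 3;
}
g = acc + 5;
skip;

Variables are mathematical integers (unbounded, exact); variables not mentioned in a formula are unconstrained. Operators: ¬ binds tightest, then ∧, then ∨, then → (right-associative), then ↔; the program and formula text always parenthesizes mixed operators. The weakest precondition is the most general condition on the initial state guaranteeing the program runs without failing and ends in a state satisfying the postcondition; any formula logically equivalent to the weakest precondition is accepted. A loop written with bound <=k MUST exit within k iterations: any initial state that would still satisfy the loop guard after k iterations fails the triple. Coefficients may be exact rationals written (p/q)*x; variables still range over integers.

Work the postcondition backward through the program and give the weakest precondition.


Working backward. After the program, the postcondition (3/2)*acc + (acc - g) ≤ 5 must hold; in canonical form it is (5/2)*acc ≤ g + 5.
Before skip: (5/2)*acc ≤ g + 5
Before g := acc + 5: (3/2)*acc ≤ 10
Before the loop (bound <=1), unroll the exhaustion recursion (WP_0 = exit-now case; WP_j = one more guarded iteration, up to j = 1):
  WP_0: (¬(g ≥ 5)) ∧ (3/2)*acc ≤ 10
  WP_1: (g ≥ 5 → ((¬(2*p ≥ 3)) ∧ (3/2)*n ≤ 29/2)) ∧ ((¬(g ≥ 5)) → (3/2)*acc ≤ 10)
So before the loop: (g ≥ 5 → ((¬(2*p ≥ 3)) ∧ (3/2)*n ≤ 29/2)) ∧ ((¬(g ≥ 5)) → (3/2)*acc ≤ 10)
Answer: WP = (g ≥ 5 → ((¬(2*p ≥ 3)) ∧ (3/2)*n ≤ 29/2)) ∧ ((¬(g ≥ 5)) → (3/2)*acc ≤ 10)


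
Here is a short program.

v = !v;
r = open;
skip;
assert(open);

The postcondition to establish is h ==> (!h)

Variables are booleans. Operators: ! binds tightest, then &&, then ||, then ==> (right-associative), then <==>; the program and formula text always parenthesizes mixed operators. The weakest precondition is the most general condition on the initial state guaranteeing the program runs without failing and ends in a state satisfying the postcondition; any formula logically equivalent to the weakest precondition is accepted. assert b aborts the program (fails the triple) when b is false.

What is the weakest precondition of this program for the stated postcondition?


Working backward. After the program, h ==> (!h) must hold.
Before assert open: open && (h ==> (!h))
Before skip: open && (h ==> (!h))
Before r := open: open && (h ==> (!h))
Before v := !v: open && (h ==> (!h))
Answer: WP = open && (h ==> (!h))


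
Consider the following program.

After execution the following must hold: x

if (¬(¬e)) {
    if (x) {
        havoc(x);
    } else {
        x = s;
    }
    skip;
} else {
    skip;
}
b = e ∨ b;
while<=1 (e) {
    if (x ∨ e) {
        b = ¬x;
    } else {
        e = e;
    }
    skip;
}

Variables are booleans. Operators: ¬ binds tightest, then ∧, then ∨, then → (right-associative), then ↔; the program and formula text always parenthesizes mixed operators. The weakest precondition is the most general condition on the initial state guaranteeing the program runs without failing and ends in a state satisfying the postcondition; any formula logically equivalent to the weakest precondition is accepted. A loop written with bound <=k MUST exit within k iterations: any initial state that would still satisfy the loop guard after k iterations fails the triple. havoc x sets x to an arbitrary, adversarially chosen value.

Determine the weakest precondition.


Working backward. After the program, x must hold.
Before the loop (bound <=1), unroll the exhaustion recursion (WP_0 = exit-now case; WP_j = one more guarded iteration, up to j = 1):
  WP_0: (¬e) ∧ x
  WP_1: (e → (((x ∨ e) → ((¬e) ∧ x)) ∧ ((¬(x ∨ e)) → ((¬e) ∧ x)))) ∧ ((¬e) → x)
So before the loop: (e → (((x ∨ e) → ((¬e) ∧ x)) ∧ ((¬(x ∨ e)) → ((¬e) ∧ x)))) ∧ ((¬e) → x)
Before b := e ∨ b: (e → (((x ∨ e) → ((¬e) ∧ x)) ∧ ((¬(x ∨ e)) → ((¬e) ∧ x)))) ∧ ((¬e) → x)
Then branch requires (¬x) ∧ ((¬x) → ((e → (((s ∨ e) → ((¬e) ∧ s)) ∧ ((¬(s ∨ e)) → ((¬e) ∧ s)))) ∧ ((¬e) → s))); else branch requires (e → (((x ∨ e) → ((¬e) ∧ x)) ∧ ((¬(x ∨ e)) → ((¬e) ∧ x)))) ∧ ((¬e) → x).
Before the if: (e → ((¬x) ∧ ((¬x) → ((e → (((s ∨ e) → ((¬e) ∧ s)) ∧ ((¬(s ∨ e)) → ((¬e) ∧ s)))) ∧ ((¬e) → s))))) ∧ ((¬e) → ((e → (((x ∨ e) → ((¬e) ∧ x)) ∧ ((¬(x ∨ e)) → ((¬e) ∧ x)))) ∧ ((¬e) → x)))
Answer: WP = (e → ((¬x) ∧ ((¬x) → ((e → (((s ∨ e) → ((¬e) ∧ s)) ∧ ((¬(s ∨ e)) → ((¬e) ∧ s)))) ∧ ((¬e) → s))))) ∧ ((¬e) → ((e → (((x ∨ e) → ((¬e) ∧ x)) ∧ ((¬(x ∨ e)) → ((¬e) ∧ x)))) ∧ ((¬e) → x)))


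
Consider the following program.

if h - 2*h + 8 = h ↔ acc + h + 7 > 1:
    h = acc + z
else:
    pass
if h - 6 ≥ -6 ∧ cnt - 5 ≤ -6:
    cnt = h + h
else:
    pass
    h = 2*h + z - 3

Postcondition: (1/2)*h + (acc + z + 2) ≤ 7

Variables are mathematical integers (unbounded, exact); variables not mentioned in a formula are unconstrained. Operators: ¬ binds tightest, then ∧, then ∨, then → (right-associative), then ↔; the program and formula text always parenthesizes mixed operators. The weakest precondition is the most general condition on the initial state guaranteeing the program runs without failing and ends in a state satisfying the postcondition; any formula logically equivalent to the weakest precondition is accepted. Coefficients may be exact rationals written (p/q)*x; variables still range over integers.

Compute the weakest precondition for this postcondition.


Working backward. After the program, the postcondition (1/2)*h + (acc + z + 2) ≤ 7 must hold; in canonical form it is acc + (1/2)*h + z ≤ 5.
Then branch requires acc + (1/2)*h + z ≤ 5; else branch requires acc + h + (3/2)*z ≤ 13/2.
Before the if: ((h ≥ 0 ∧ cnt ≤ -1) → acc + (1/2)*h + z ≤ 5) ∧ ((¬(h ≥ 0 ∧ cnt ≤ -1)) → acc + h + (3/2)*z ≤ 13/2)
Then branch requires ((acc + z ≥ 0 ∧ cnt ≤ -1) → (3/2)*acc + (3/2)*z ≤ 5) ∧ ((¬(acc + z ≥ 0 ∧ cnt ≤ -1)) → 2*acc + (5/2)*z ≤ 13/2); else branch requires ((h ≥ 0 ∧ cnt ≤ -1) → acc + (1/2)*h + z ≤ 5) ∧ ((¬(h ≥ 0 ∧ cnt ≤ -1)) → acc + h + (3/2)*z ≤ 13/2).
Before the if: ((2*h = 8 ↔ acc + h > -6) → (((acc + z ≥ 0 ∧ cnt ≤ -1) → (3/2)*acc + (3/2)*z ≤ 5) ∧ ((¬(acc + z ≥ 0 ∧ cnt ≤ -1)) → 2*acc + (5/2)*z ≤ 13/2))) ∧ ((¬(2*h = 8 ↔ acc + h > -6)) → (((h ≥ 0 ∧ cnt ≤ -1) → acc + (1/2)*h + z ≤ 5) ∧ ((¬(h ≥ 0 ∧ cnt ≤ -1)) → acc + h + (3/2)*z ≤ 13/2)))
Answer: WP = ((2*h = 8 ↔ acc + h > -6) → (((acc + z ≥ 0 ∧ cnt ≤ -1) → (3/2)*acc + (3/2)*z ≤ 5) ∧ ((¬(acc + z ≥ 0 ∧ cnt ≤ -1)) → 2*acc + (5/2)*z ≤ 13/2))) ∧ ((¬(2*h = 8 ↔ acc + h > -6)) → (((h ≥ 0 ∧ cnt ≤ -1) → acc + (1/2)*h + z ≤ 5) ∧ ((¬(h ≥ 0 ∧ cnt ≤ -1)) → acc + h + (3/2)*z ≤ 13/2)))


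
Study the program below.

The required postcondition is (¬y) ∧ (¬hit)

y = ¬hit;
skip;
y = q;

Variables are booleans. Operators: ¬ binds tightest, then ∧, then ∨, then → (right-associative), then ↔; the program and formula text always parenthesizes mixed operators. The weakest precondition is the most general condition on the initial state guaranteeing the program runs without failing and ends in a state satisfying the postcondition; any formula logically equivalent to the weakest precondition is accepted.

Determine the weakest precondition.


Working backward. After the program, (¬y) ∧ (¬hit) must hold.
Before y := q: (¬q) ∧ (¬hit)
Before skip: (¬q) ∧ (¬hit)
Before y := ¬hit: (¬q) ∧ (¬hit)
Answer: WP = (¬q) ∧ (¬hit)


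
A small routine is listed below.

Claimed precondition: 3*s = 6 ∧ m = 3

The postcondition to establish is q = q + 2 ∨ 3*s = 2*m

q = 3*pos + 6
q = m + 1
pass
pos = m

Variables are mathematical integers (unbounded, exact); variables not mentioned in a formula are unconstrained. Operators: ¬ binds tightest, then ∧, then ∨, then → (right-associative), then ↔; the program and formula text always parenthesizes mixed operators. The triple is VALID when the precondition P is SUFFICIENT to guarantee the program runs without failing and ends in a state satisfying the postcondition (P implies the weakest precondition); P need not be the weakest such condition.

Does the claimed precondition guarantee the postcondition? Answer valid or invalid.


Working backward. After the program, the postcondition q = q + 2 ∨ 3*s = 2*m must hold; in canonical form it is 3*s = 2*m.
Before pos := m: 3*s = 2*m
Before skip: 3*s = 2*m
Before q := m + 1: 3*s = 2*m
Before q := 3*pos + 6: 3*s = 2*m
The weakest precondition is 3*s = 2*m.
Check whether 3*s = 6 ∧ m = 3 implies it.
Every state satisfying the precondition satisfies the weakest precondition: the implication holds.
Answer: valid


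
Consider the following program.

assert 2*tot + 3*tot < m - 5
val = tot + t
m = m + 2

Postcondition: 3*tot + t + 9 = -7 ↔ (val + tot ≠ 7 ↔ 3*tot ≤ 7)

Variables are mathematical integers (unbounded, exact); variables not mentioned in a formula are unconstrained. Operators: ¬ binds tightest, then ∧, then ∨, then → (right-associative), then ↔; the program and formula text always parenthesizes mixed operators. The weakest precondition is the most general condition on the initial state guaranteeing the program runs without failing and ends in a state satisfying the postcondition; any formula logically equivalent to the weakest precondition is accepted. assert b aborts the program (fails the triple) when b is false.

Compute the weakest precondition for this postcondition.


Working backward. After the program, the postcondition 3*tot + t + 9 = -7 ↔ (val + tot ≠ 7 ↔ 3*tot ≤ 7) must hold; in canonical form it is t + 3*tot = -16 ↔ (tot + val ≠ 7 ↔ 3*tot ≤ 7).
Before m := m + 2: t + 3*tot = -16 ↔ (tot + val ≠ 7 ↔ 3*tot ≤ 7)
Before val := tot + t: t + 3*tot = -16 ↔ (t + 2*tot ≠ 7 ↔ 3*tot ≤ 7)
Before assert 2*tot + 3*tot < m - 5: 5*tot < m - 5 ∧ (t + 3*tot = -16 ↔ (t + 2*tot ≠ 7 ↔ 3*tot ≤ 7))
Answer: WP = 5*tot < m - 5 ∧ (t + 3*tot = -16 ↔ (t + 2*tot ≠ 7 ↔ 3*tot ≤ 7))


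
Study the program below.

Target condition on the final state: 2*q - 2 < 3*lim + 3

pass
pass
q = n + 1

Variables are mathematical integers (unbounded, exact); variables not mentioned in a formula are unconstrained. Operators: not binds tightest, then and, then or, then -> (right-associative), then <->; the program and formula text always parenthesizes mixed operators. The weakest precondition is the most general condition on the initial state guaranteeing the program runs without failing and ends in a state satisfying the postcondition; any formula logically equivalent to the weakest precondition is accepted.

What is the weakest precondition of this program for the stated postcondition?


Working backward. After the program, the postcondition 2*q - 2 < 3*lim + 3 must hold; in canonical form it is 2*q < 3*lim + 5.
Before q := n + 1: 2*n < 3*lim + 3
Before skip: 2*n < 3*lim + 3
Before skip: 2*n < 3*lim + 3
Answer: WP = 2*n < 3*lim + 3


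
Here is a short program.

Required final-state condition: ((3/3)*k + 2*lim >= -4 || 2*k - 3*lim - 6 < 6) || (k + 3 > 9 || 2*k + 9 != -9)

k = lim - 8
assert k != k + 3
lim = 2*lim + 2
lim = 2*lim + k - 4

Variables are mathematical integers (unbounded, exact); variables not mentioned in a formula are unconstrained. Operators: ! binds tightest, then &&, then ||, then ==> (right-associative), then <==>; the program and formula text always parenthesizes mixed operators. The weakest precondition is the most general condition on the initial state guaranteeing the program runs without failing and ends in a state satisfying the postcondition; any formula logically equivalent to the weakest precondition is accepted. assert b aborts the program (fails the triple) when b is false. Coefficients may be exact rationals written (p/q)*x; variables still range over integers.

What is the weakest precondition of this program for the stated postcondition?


Working backward. After the program, the postcondition ((3/3)*k + 2*lim >= -4 || 2*k - 3*lim - 6 < 6) || (k + 3 > 9 || 2*k + 9 != -9) must hold; in canonical form it is k + 2*lim >= -4 || 2*k < 3*lim + 12 || k > 6 || 2*k != -18.
Before lim := 2*lim + k - 4: 3*k + 4*lim >= 4 || k + 6*lim > 0 || k > 6 || 2*k != -18
Before lim := 2*lim + 2: 3*k + 8*lim >= -4 || k + 12*lim > -12 || k > 6 || 2*k != -18
Before assert k != k + 3: 3*k + 8*lim >= -4 || k + 12*lim > -12 || k > 6 || 2*k != -18
Before k := lim - 8: 11*lim >= 20 || 13*lim > -4 || lim > 14 || 2*lim != -2
Answer: WP = 11*lim >= 20 || 13*lim > -4 || lim > 14 || 2*lim != -2


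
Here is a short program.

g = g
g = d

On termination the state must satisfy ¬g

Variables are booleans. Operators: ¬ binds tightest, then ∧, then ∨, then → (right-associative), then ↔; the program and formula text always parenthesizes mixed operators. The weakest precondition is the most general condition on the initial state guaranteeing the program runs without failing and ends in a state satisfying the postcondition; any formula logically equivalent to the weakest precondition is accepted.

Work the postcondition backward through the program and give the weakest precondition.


Working backward. After the program, ¬g must hold.
Before g := d: ¬d
Before g := g: ¬d
Answer: WP = ¬d


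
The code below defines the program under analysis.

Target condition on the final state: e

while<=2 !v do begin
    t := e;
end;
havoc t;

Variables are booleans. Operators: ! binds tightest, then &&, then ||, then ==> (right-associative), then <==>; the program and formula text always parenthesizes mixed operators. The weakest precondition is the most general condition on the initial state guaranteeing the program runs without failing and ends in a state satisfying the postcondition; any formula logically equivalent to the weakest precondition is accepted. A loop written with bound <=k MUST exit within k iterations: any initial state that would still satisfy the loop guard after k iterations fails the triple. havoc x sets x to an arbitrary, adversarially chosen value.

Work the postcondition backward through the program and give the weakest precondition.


Working backward. After the program, e must hold.
Before havoc t: e
Before the loop (bound <=2), unroll the exhaustion recursion (WP_0 = exit-now case; WP_j = one more guarded iteration, up to j = 2):
  WP_0: v && e
  WP_1: ((!v) ==> (v && e)) && (v ==> e)
  WP_2: ((!v) ==> (((!v) ==> (v && e)) && (v ==> e))) && (v ==> e)
So before the loop: ((!v) ==> (((!v) ==> (v && e)) && (v ==> e))) && (v ==> e)
Answer: WP = ((!v) ==> (((!v) ==> (v && e)) && (v ==> e))) && (v ==> e)


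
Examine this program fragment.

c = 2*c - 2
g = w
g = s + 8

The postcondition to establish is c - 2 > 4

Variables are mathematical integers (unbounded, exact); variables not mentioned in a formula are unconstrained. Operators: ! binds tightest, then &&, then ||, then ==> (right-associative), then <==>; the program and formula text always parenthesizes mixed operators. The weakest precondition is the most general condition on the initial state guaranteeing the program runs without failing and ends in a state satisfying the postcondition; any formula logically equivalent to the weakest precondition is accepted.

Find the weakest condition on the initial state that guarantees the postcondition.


Working backward. After the program, the postcondition c - 2 > 4 must hold; in canonical form it is c > 6.
Before g := s + 8: c > 6
Before g := w: c > 6
Before c := 2*c - 2: 2*c > 8
Answer: WP = 2*c > 8


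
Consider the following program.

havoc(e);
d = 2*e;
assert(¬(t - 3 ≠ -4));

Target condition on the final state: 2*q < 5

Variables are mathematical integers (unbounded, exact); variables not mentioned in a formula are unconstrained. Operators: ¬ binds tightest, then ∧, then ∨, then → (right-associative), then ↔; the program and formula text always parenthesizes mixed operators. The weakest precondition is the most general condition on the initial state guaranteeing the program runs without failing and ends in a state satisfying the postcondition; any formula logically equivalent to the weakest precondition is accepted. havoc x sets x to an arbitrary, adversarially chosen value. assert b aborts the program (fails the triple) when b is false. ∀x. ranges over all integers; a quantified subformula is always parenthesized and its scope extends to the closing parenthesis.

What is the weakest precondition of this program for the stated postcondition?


Working backward. After the program, 2*q < 5 must hold.
Before assert ¬(t - 3 ≠ -4): (¬(t ≠ -1)) ∧ 2*q < 5
Before d := 2*e: (¬(t ≠ -1)) ∧ 2*q < 5
Before havoc e: (¬(t ≠ -1)) ∧ 2*q < 5
Answer: WP = (¬(t ≠ -1)) ∧ 2*q < 5


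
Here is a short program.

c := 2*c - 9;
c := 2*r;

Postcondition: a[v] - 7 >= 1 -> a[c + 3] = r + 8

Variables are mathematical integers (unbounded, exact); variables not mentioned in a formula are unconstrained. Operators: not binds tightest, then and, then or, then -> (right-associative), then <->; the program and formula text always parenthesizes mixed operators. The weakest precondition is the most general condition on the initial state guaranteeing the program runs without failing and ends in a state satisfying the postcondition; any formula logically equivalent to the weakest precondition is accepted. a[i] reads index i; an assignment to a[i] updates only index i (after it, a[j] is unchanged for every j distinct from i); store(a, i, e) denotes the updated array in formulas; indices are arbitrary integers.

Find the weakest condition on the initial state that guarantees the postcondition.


Working backward. After the program, the postcondition a[v] - 7 >= 1 -> a[c + 3] = r + 8 must hold; in canonical form it is a[v] >= 8 -> a[c + 3] = r + 8.
Before c := 2*r: a[v] >= 8 -> a[2*r + 3] = r + 8
Before c := 2*c - 9: a[v] >= 8 -> a[2*r + 3] = r + 8
Answer: WP = a[v] >= 8 -> a[2*r + 3] = r + 8


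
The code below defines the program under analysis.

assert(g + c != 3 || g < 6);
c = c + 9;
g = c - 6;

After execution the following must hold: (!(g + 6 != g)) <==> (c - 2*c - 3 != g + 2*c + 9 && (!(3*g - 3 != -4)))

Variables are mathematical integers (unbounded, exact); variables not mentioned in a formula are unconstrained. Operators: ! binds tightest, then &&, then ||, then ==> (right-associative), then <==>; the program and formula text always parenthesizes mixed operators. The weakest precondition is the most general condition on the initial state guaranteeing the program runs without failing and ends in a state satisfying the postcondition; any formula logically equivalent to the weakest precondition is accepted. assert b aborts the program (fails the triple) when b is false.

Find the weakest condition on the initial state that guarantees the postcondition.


Working backward. After the program, the postcondition (!(g + 6 != g)) <==> (c - 2*c - 3 != g + 2*c + 9 && (!(3*g - 3 != -4))) must hold; in canonical form it is !(3*c + g != -12 && (!(3*g != -1))).
Before g := c - 6: !(4*c != -6 && (!(3*c != 17)))
Before c := c + 9: !(4*c != -42 && (!(3*c != -10)))
Before assert g + c != 3 || g < 6: (c + g != 3 || g < 6) && (!(4*c != -42 && (!(3*c != -10))))
Answer: WP = (c + g != 3 || g < 6) && (!(4*c != -42 && (!(3*c != -10))))


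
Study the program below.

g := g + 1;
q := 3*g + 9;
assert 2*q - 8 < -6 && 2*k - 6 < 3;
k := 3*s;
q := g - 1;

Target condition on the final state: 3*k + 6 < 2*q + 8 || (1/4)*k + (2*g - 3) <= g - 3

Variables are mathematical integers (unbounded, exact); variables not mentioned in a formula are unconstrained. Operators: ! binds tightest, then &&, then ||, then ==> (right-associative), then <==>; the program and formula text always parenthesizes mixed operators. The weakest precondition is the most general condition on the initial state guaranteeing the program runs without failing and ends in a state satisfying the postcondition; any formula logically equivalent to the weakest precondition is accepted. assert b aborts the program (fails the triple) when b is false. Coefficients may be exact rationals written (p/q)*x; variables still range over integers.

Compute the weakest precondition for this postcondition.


Working backward. After the program, the postcondition 3*k + 6 < 2*q + 8 || (1/4)*k + (2*g - 3) <= g - 3 must hold; in canonical form it is 3*k < 2*q + 2 || g + (1/4)*k <= 0.
Before q := g - 1: 3*k < 2*g || g + (1/4)*k <= 0
Before k := 3*s: 9*s < 2*g || g + (3/4)*s <= 0
Before assert 2*q - 8 < -6 && 2*k - 6 < 3: 2*q < 2 && 2*k < 9 && (9*s < 2*g || g + (3/4)*s <= 0)
Before q := 3*g + 9: 6*g < -16 && 2*k < 9 && (9*s < 2*g || g + (3/4)*s <= 0)
Before g := g + 1: 6*g < -22 && 2*k < 9 && (9*s < 2*g + 2 || g + (3/4)*s <= -1)
Answer: WP = 6*g < -22 && 2*k < 9 && (9*s < 2*g + 2 || g + (3/4)*s <= -1)


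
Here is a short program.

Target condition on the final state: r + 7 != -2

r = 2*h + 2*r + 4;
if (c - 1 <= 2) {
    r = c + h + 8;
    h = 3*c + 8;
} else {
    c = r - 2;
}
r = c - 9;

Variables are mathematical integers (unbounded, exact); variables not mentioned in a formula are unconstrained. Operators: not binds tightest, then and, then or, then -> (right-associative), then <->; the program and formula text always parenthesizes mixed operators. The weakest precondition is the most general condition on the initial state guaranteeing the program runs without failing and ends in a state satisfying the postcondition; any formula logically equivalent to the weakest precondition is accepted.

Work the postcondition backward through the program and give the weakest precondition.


Working backward. After the program, the postcondition r + 7 != -2 must hold; in canonical form it is r != -9.
Before r := c - 9: c != 0
Then branch requires c != 0; else branch requires r != 2.
Before the if: (c <= 3 -> c != 0) and ((not (c <= 3)) -> r != 2)
Before r := 2*h + 2*r + 4: (c <= 3 -> c != 0) and ((not (c <= 3)) -> 2*h + 2*r != -2)
Answer: WP = (c <= 3 -> c != 0) and ((not (c <= 3)) -> 2*h + 2*r != -2)


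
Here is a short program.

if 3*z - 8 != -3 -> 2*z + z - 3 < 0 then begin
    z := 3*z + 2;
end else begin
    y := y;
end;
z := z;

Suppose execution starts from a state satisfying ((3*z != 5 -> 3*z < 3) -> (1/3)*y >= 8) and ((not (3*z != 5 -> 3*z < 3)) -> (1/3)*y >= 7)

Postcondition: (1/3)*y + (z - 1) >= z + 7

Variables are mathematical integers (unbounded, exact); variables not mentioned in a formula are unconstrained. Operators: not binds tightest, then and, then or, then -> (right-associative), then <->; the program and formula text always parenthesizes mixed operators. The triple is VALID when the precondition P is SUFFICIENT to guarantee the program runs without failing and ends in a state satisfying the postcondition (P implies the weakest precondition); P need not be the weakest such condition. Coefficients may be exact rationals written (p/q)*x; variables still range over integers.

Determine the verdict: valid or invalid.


Working backward. After the program, the postcondition (1/3)*y + (z - 1) >= z + 7 must hold; in canonical form it is (1/3)*y >= 8.
Before z := z: (1/3)*y >= 8
Then branch requires (1/3)*y >= 8; else branch requires (1/3)*y >= 8.
Before the if: ((3*z != 5 -> 3*z < 3) -> (1/3)*y >= 8) and ((not (3*z != 5 -> 3*z < 3)) -> (1/3)*y >= 8)
The weakest precondition is ((3*z != 5 -> 3*z < 3) -> (1/3)*y >= 8) and ((not (3*z != 5 -> 3*z < 3)) -> (1/3)*y >= 8).
Check whether ((3*z != 5 -> 3*z < 3) -> (1/3)*y >= 8) and ((not (3*z != 5 -> 3*z < 3)) -> (1/3)*y >= 7) implies it.
Countermodel: at the initial state y = 21, z = 1, the precondition holds but the weakest precondition fails.
Answer: invalid


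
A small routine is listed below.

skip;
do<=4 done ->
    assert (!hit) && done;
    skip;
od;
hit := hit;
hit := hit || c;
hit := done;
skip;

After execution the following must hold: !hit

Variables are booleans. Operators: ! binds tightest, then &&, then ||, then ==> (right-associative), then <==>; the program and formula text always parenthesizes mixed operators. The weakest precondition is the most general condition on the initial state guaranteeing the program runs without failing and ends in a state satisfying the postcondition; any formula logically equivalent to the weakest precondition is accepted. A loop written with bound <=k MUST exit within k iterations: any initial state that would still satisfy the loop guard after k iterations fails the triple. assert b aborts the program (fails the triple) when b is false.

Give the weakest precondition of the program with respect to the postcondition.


Working backward. After the program, !hit must hold.
Before skip: !hit
Before hit := done: !done
Before hit := hit || c: !done
Before hit := hit: !done
Before the loop (bound <=4), unroll the exhaustion recursion (WP_0 = exit-now case; WP_j = one more guarded iteration, up to j = 4):
  WP_0: !done
  WP_1: !done
  WP_2: !done
  WP_3: !done
  WP_4: !done
So before the loop: !done
Before skip: !done
Answer: WP = !done


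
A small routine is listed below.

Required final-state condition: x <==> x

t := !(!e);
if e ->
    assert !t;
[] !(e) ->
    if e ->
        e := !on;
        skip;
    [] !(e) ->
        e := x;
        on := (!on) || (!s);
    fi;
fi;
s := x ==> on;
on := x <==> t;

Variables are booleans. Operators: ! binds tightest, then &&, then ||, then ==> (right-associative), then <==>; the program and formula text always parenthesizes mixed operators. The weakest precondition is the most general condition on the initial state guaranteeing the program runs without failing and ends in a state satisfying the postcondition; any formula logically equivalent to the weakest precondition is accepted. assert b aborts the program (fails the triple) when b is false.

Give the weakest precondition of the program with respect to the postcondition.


Working backward. After the program, the postcondition x <==> x must hold; in canonical form it is true.
Before on := x <==> t: true
Before s := x ==> on: true
Then branch requires !t; else branch requires true.
Before the if: e ==> (!t)
Before t := !(!e): e ==> (!e)
Answer: WP = e ==> (!e)


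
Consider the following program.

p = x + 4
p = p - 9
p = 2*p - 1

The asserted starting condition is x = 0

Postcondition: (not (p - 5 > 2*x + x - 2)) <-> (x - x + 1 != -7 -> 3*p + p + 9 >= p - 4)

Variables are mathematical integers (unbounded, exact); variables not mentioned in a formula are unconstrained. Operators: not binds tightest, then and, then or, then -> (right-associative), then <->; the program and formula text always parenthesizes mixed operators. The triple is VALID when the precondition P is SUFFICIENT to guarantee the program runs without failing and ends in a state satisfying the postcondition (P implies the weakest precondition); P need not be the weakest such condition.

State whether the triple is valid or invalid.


Working backward. After the program, the postcondition (not (p - 5 > 2*x + x - 2)) <-> (x - x + 1 != -7 -> 3*p + p + 9 >= p - 4) must hold; in canonical form it is (not (p > 3*x + 3)) <-> 3*p >= -13.
Before p := 2*p - 1: (not (2*p > 3*x + 4)) <-> 6*p >= -10
Before p := p - 9: (not (2*p > 3*x + 22)) <-> 6*p >= 44
Before p := x + 4: (not (x < -14)) <-> 6*x >= 20
The weakest precondition is (not (x < -14)) <-> 6*x >= 20.
Check whether x = 0 implies it.
Countermodel: at the initial state x = 0, the precondition holds but the weakest precondition fails.
Answer: invalid


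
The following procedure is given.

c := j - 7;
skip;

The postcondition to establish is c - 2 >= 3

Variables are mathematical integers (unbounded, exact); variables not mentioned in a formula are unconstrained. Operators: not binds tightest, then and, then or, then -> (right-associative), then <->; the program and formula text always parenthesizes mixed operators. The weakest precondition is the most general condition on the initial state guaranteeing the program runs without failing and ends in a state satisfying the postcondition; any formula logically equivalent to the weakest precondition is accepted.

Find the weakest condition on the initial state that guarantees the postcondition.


Working backward. After the program, the postcondition c - 2 >= 3 must hold; in canonical form it is c >= 5.
Before skip: c >= 5
Before c := j - 7: j >= 12
Answer: WP = j >= 12


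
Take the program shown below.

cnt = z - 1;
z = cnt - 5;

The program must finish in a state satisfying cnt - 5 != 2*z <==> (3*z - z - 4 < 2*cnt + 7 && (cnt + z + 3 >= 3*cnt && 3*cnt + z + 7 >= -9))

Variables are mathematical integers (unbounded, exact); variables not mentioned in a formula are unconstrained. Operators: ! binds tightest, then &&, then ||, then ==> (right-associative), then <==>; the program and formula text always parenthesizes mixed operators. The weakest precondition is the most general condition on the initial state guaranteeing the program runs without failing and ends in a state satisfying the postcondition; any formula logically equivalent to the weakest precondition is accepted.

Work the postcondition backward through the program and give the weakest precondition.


Working backward. After the program, the postcondition cnt - 5 != 2*z <==> (3*z - z - 4 < 2*cnt + 7 && (cnt + z + 3 >= 3*cnt && 3*cnt + z + 7 >= -9)) must hold; in canonical form it is cnt != 2*z + 5 <==> (2*z < 2*cnt + 11 && z >= 2*cnt - 3 && 3*cnt + z >= -16).
Before z := cnt - 5: cnt != 5 <==> (cnt <= -2 && 4*cnt >= -11)
Before cnt := z - 1: z != 6 <==> (z <= -1 && 4*z >= -7)
Answer: WP = z != 6 <==> (z <= -1 && 4*z >= -7)


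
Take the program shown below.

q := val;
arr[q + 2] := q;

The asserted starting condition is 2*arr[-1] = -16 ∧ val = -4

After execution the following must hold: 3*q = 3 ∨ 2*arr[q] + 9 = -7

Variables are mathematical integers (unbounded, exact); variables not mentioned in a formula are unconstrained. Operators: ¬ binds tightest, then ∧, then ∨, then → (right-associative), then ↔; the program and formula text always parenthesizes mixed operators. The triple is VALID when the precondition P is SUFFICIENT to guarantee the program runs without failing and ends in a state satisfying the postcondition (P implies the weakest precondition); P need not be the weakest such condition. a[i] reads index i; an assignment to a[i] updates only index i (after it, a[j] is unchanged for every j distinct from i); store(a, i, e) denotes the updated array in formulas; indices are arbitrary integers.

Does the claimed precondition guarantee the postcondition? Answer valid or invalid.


Working backward. After the program, the postcondition 3*q = 3 ∨ 2*arr[q] + 9 = -7 must hold; in canonical form it is 3*q = 3 ∨ 2*arr[q] = -16.
Before arr[q + 2] := q: 3*q = 3 ∨ 2*store(arr, q + 2, q)[q] = -16
Before q := val: 3*val = 3 ∨ 2*store(arr, val + 2, val)[val] = -16
The weakest precondition is 3*val = 3 ∨ 2*store(arr, val + 2, val)[val] = -16.
Check whether 2*arr[-1] = -16 ∧ val = -4 implies it.
Countermodel: at the initial state arr = {[-4] = 2, [-2] = -8, [-1] = -8, elsewhere -8}, val = -4, the precondition holds but the weakest precondition fails.
Answer: invalid
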